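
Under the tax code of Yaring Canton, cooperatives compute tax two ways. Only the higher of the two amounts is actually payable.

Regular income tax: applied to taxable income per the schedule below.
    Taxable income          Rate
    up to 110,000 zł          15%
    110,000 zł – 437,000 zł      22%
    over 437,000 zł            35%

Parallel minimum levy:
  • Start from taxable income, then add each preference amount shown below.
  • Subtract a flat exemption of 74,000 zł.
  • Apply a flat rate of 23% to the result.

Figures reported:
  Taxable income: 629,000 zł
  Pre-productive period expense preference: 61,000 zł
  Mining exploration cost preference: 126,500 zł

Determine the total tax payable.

170,775 zł

Regular income tax:
  110,000 zł × 15% = 16,500 zł
  327,000 zł × 22% = 71,940 zł
  192,000 zł × 35% = 67,200 zł
  → 155,640 zł

Parallel minimum levy:
  Adjusted income: 629,000 zł + 61,000 zł + 126,500 zł = 816,500 zł
  Less exemption 74,000 zł → base 742,500 zł
  742,500 zł × 23% = 170,775 zł

170,775 zł > 155,640 zł, so the parallel minimum levy is the binding amount.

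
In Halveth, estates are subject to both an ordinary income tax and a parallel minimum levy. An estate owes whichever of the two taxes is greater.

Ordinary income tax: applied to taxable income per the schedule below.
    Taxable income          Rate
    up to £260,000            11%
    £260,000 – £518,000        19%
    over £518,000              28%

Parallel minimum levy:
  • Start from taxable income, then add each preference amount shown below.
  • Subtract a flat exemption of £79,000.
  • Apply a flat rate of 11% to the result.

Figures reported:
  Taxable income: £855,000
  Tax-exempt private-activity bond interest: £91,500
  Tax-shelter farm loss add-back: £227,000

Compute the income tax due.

£171,980

Ordinary income tax:
  £260,000 × 11% = £28,600
  £258,000 × 19% = £49,020
  £337,000 × 28% = £94,360
  → £171,980

Parallel minimum levy:
  Adjusted income: £855,000 + £91,500 + £227,000 = £1,173,500
  Less exemption £79,000 → base £1,094,500
  £1,094,500 × 11% = £120,395

£171,980 > £120,395, so the ordinary income tax governs.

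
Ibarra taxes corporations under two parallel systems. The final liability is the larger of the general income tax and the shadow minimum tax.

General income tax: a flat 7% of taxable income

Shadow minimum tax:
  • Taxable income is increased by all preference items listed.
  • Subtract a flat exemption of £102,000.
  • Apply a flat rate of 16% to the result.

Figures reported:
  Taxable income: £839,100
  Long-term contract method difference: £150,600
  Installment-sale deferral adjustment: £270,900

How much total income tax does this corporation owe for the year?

Shadow minimum tax:
  Adjusted income: £839,100 + £150,600 + £270,900 = £1,260,600
  Less exemption £102,000 → base £1,158,600
  £1,158,600 × 16% = £185,376

General income tax:
  £839,100 × 7% = £58,737

£185,376 > £58,737, so the shadow minimum tax is the binding amount.

£185,376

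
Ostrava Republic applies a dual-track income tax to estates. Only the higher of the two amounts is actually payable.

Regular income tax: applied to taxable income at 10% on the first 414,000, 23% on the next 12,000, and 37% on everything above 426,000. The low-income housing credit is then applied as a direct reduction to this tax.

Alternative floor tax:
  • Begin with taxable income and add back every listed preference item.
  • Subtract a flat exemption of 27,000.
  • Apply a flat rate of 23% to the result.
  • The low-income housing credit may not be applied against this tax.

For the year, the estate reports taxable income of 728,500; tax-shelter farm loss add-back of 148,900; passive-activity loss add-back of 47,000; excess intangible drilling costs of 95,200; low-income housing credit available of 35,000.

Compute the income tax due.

228,298

Regular income tax:
  414,000 × 10% = 41,400
  12,000 × 23% = 2,760
  302,500 × 37% = 111,925
  → 156,085
  Less low-income housing credit 35,000 → 121,085

Alternative floor tax:
  Adjusted income: 728,500 + 148,900 + 47,000 + 95,200 = 1,019,600
  Less exemption 27,000 → base 992,600
  992,600 × 23% = 228,298

228,298 > 121,085, so the alternative floor tax is the binding amount.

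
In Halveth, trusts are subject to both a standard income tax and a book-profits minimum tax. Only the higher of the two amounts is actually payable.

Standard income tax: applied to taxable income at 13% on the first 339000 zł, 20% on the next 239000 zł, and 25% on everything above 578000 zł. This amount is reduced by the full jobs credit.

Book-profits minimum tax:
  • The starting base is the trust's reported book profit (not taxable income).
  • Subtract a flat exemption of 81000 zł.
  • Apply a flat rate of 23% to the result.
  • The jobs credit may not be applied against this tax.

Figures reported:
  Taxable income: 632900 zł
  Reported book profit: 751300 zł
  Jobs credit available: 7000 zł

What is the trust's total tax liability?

154169 zł

Book-profits minimum tax:
  Base (reported book profit): 751300 zł
  Less exemption 81000 zł → base 670300 zł
  670300 zł × 23% = 154169 zł

Standard income tax:
  339000 zł × 13% = 44070 zł
  239000 zł × 20% = 47800 zł
  54900 zł × 25% = 13725 zł
  → 105595 zł
  Less jobs credit 7000 zł → 98595 zł

154169 zł > 98595 zł, so the book-profits minimum tax is the binding amount.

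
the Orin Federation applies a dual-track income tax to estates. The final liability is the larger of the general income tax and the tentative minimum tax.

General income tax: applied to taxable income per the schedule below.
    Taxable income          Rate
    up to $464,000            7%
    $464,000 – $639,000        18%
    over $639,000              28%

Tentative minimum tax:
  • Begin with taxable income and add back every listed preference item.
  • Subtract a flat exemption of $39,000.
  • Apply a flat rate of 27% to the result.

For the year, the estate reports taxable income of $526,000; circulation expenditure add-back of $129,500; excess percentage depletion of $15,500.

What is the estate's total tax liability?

General income tax:
  $464,000 × 7% = $32,480
  $62,000 × 18% = $11,160
  → $43,640

Tentative minimum tax:
  Adjusted income: $526,000 + $129,500 + $15,500 = $671,000
  Less exemption $39,000 → base $632,000
  $632,000 × 27% = $170,640

$170,640 > $43,640, so the tentative minimum tax is the binding amount.

$170,640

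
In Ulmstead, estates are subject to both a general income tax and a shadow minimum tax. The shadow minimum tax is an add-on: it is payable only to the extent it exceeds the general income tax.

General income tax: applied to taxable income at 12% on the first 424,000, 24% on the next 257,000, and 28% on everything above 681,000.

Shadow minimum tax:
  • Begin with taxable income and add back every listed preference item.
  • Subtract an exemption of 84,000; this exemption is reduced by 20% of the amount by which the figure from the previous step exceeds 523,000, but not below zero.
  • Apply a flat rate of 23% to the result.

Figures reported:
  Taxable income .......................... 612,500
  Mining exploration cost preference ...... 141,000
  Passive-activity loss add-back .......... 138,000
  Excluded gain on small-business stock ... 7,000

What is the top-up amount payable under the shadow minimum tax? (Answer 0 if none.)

General income tax:
  424,000 × 12% = 50,880
  188,500 × 24% = 45,240
  → 96,120

Shadow minimum tax:
  Adjusted income: 612,500 + 141,000 + 138,000 + 7,000 = 898,500
  Exemption: 84,000 − 20% × (898,500 − 523,000) = 84,000 − 75,100 = 8,900
  Base: 898,500 − 8,900 = 889,600
  889,600 × 23% = 204,608

Excess of shadow minimum tax over general income tax: 204,608 − 96,120 = 108,488.

108,488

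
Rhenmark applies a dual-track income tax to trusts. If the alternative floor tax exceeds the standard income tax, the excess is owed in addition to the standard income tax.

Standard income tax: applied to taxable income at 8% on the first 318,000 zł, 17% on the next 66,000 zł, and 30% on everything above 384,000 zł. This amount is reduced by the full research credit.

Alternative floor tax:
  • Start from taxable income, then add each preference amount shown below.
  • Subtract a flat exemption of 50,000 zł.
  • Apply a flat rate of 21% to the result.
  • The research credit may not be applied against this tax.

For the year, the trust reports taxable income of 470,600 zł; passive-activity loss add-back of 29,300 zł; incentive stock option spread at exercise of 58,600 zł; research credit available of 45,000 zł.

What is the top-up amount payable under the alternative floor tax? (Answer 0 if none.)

89,145 zł

Alternative floor tax:
  Adjusted income: 470,600 zł + 29,300 zł + 58,600 zł = 558,500 zł
  Less exemption 50,000 zł → base 508,500 zł
  508,500 zł × 21% = 106,785 zł

Standard income tax:
  318,000 zł × 8% = 25,440 zł
  66,000 zł × 17% = 11,220 zł
  86,600 zł × 30% = 25,980 zł
  → 62,640 zł
  Less research credit 45,000 zł → 17,640 zł

Excess of alternative floor tax over standard income tax: 106,785 zł − 17,640 zł = 89,145 zł.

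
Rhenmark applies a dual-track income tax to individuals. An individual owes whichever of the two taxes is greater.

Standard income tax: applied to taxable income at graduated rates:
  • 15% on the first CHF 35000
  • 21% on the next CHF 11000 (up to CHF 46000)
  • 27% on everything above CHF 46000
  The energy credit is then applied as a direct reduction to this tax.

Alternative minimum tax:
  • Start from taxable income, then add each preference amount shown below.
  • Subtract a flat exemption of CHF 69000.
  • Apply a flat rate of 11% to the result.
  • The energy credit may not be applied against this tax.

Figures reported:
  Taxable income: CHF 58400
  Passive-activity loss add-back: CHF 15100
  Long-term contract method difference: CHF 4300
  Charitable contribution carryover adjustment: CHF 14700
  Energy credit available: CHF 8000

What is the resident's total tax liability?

CHF 2908

Standard income tax:
  CHF 35000 × 15% = CHF 5250
  CHF 11000 × 21% = CHF 2310
  CHF 12400 × 27% = CHF 3348
  → CHF 10908
  Less energy credit CHF 8000 → CHF 2908

Alternative minimum tax:
  Adjusted income: CHF 58400 + CHF 15100 + CHF 4300 + CHF 14700 = CHF 92500
  Less exemption CHF 69000 → base CHF 23500
  CHF 23500 × 11% = CHF 2585

CHF 2908 > CHF 2585, so the standard income tax governs.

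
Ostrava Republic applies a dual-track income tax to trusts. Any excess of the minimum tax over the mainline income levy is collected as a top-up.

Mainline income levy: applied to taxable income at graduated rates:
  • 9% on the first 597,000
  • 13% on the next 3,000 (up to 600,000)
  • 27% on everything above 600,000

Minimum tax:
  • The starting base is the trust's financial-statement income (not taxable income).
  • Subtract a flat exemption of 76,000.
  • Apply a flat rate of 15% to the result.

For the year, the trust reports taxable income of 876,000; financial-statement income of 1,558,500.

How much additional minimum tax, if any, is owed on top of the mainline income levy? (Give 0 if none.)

93,735

Mainline income levy:
  597,000 × 9% = 53,730
  3,000 × 13% = 390
  276,000 × 27% = 74,520
  → 128,640

Minimum tax:
  Base (financial-statement income): 1,558,500
  Less exemption 76,000 → base 1,482,500
  1,482,500 × 15% = 222,375

Excess of minimum tax over mainline income levy: 222,375 − 128,640 = 93,735.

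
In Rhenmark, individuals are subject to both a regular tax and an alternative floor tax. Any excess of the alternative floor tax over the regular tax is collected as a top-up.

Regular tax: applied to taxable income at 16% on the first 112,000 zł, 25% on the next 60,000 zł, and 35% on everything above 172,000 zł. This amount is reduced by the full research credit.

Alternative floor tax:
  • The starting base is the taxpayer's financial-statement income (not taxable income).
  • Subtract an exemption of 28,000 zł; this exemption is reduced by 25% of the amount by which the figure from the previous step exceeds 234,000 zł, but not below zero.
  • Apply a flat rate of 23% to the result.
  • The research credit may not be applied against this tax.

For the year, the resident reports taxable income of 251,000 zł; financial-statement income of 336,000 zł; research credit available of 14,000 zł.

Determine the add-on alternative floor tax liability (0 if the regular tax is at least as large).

Regular tax:
  112,000 zł × 16% = 17,920 zł
  60,000 zł × 25% = 15,000 zł
  79,000 zł × 35% = 27,650 zł
  → 60,570 zł
  Less research credit 14,000 zł → 46,570 zł

Alternative floor tax:
  Base (financial-statement income): 336,000 zł
  Exemption: 28,000 zł − 25% × (336,000 zł − 234,000 zł) = 28,000 zł − 25,500 zł = 2,500 zł
  Base: 336,000 zł − 2,500 zł = 333,500 zł
  333,500 zł × 23% = 76,705 zł

Excess of alternative floor tax over regular tax: 76,705 zł − 46,570 zł = 30,135 zł.

30,135 zł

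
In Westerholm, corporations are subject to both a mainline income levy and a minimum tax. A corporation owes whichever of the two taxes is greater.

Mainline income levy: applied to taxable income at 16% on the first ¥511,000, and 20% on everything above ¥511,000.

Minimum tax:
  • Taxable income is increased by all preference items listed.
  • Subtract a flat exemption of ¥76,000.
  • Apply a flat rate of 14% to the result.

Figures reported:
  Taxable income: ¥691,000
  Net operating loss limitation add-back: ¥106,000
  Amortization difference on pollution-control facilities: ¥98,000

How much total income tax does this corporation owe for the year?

¥117,760

Mainline income levy:
  ¥511,000 × 16% = ¥81,760
  ¥180,000 × 20% = ¥36,000
  → ¥117,760

Minimum tax:
  Adjusted income: ¥691,000 + ¥106,000 + ¥98,000 = ¥895,000
  Less exemption ¥76,000 → base ¥819,000
  ¥819,000 × 14% = ¥114,660

¥117,760 > ¥114,660, so the mainline income levy governs.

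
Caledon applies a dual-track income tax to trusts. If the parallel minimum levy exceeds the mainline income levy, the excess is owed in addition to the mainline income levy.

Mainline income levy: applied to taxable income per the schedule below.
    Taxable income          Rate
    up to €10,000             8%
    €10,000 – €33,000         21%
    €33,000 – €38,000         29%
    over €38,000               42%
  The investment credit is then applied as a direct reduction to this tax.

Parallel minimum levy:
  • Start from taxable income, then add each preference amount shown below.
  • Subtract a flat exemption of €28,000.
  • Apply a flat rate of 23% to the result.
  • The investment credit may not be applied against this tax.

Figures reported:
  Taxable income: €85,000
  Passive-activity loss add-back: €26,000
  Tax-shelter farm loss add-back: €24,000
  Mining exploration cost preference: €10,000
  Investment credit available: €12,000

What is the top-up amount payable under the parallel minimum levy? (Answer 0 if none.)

€12,090

Mainline income levy:
  €10,000 × 8% = €800
  €23,000 × 21% = €4,830
  €5,000 × 29% = €1,450
  €47,000 × 42% = €19,740
  → €26,820
  Less investment credit €12,000 → €14,820

Parallel minimum levy:
  Adjusted income: €85,000 + €26,000 + €24,000 + €10,000 = €145,000
  Less exemption €28,000 → base €117,000
  €117,000 × 23% = €26,910

Excess of parallel minimum levy over mainline income levy: €26,910 − €14,820 = €12,090.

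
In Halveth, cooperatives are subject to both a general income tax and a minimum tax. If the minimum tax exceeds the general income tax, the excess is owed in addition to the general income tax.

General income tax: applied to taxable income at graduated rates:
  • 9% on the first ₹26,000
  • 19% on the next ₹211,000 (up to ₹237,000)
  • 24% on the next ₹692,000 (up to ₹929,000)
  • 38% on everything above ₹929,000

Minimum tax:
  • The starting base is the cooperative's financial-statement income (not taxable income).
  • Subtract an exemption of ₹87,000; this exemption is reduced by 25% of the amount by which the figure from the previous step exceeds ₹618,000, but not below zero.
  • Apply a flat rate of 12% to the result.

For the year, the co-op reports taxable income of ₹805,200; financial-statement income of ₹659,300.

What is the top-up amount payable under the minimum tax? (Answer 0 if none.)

₹0

Minimum tax:
  Base (financial-statement income): ₹659,300
  Exemption: ₹87,000 − 25% × (₹659,300 − ₹618,000) = ₹87,000 − ₹10,325 = ₹76,675
  Base: ₹659,300 − ₹76,675 = ₹582,625
  ₹582,625 × 12% = ₹69,915

General income tax:
  ₹26,000 × 9% = ₹2,340
  ₹211,000 × 19% = ₹40,090
  ₹568,200 × 24% = ₹136,368
  → ₹178,798

₹69,915 ≤ ₹178,798, so no add-on is due.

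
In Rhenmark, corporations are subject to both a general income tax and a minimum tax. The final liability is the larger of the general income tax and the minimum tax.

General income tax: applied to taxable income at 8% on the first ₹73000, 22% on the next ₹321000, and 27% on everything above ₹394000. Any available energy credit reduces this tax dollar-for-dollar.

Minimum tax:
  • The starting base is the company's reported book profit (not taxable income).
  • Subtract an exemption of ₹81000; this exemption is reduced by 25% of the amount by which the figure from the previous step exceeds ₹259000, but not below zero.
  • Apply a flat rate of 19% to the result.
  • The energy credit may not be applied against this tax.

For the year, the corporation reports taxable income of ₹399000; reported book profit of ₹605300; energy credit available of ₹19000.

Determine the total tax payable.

Minimum tax:
  Base (reported book profit): ₹605300
  Exemption: 25% × (₹605300 − ₹259000) = ₹86575 ≥ ₹81000, so the exemption is fully phased out
  Base: ₹605300 − ₹0 = ₹605300
  ₹605300 × 19% = ₹115007

General income tax:
  ₹73000 × 8% = ₹5840
  ₹321000 × 22% = ₹70620
  ₹5000 × 27% = ₹1350
  → ₹77810
  Less energy credit ₹19000 → ₹58810

₹115007 > ₹58810, so the minimum tax is the binding amount.

₹115007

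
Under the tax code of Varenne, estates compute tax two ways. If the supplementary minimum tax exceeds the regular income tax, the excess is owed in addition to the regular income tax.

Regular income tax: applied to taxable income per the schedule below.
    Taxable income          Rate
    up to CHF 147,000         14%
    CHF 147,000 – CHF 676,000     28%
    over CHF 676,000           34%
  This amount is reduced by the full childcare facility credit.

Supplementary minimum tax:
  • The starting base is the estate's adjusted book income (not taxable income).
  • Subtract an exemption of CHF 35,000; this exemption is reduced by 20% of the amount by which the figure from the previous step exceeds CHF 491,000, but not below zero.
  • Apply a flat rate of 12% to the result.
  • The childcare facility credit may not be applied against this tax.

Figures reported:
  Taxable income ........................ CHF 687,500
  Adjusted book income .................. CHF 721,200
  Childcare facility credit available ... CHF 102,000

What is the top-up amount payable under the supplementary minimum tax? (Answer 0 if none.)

CHF 15,934

Supplementary minimum tax:
  Base (adjusted book income): CHF 721,200
  Exemption: 20% × (CHF 721,200 − CHF 491,000) = CHF 46,040 ≥ CHF 35,000, so the exemption is fully phased out
  Base: CHF 721,200 − CHF 0 = CHF 721,200
  CHF 721,200 × 12% = CHF 86,544

Regular income tax:
  CHF 147,000 × 14% = CHF 20,580
  CHF 529,000 × 28% = CHF 148,120
  CHF 11,500 × 34% = CHF 3,910
  → CHF 172,610
  Less childcare facility credit CHF 102,000 → CHF 70,610

Excess of supplementary minimum tax over regular income tax: CHF 86,544 − CHF 70,610 = CHF 15,934.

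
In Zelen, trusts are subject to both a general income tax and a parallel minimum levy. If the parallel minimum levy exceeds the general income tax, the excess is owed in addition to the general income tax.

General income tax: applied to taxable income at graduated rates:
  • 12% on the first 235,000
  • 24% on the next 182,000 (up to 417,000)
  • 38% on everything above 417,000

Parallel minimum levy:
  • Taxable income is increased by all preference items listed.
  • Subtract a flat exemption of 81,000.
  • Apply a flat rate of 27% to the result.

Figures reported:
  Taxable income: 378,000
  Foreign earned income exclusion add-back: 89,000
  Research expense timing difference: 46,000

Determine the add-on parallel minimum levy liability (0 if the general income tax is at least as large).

54,120

General income tax:
  235,000 × 12% = 28,200
  143,000 × 24% = 34,320
  → 62,520

Parallel minimum levy:
  Adjusted income: 378,000 + 89,000 + 46,000 = 513,000
  Less exemption 81,000 → base 432,000
  432,000 × 27% = 116,640

Excess of parallel minimum levy over general income tax: 116,640 − 62,520 = 54,120.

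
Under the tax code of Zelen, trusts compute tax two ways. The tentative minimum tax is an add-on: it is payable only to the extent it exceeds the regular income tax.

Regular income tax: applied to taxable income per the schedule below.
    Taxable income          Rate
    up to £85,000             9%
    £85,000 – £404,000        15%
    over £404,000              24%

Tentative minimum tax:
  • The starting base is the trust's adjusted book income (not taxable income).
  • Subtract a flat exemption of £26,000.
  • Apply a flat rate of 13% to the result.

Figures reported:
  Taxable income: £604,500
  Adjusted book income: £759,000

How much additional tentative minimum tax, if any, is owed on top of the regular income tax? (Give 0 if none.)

£0

Regular income tax:
  £85,000 × 9% = £7,650
  £319,000 × 15% = £47,850
  £200,500 × 24% = £48,120
  → £103,620

Tentative minimum tax:
  Base (adjusted book income): £759,000
  Less exemption £26,000 → base £733,000
  £733,000 × 13% = £95,290

£95,290 ≤ £103,620, so no add-on is due.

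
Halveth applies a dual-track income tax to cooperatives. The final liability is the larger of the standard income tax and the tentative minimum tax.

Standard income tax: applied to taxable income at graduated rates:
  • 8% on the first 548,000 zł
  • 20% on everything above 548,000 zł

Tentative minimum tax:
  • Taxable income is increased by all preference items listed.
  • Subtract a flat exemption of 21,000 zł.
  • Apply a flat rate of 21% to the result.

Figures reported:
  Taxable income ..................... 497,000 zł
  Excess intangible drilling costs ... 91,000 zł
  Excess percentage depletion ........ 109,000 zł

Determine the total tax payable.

141,960 zł

Tentative minimum tax:
  Adjusted income: 497,000 zł + 91,000 zł + 109,000 zł = 697,000 zł
  Less exemption 21,000 zł → base 676,000 zł
  676,000 zł × 21% = 141,960 zł

Standard income tax:
  497,000 zł × 8% = 39,760 zł

141,960 zł > 39,760 zł, so the tentative minimum tax is the binding amount.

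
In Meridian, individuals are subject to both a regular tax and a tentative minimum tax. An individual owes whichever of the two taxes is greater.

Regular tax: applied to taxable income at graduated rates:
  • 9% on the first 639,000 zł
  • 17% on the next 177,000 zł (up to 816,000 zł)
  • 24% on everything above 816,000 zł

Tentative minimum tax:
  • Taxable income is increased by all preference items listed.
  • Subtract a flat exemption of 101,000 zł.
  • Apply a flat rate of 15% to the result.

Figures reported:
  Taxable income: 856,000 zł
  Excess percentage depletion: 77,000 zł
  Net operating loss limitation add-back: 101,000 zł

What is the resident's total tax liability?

139,950 zł

Tentative minimum tax:
  Adjusted income: 856,000 zł + 77,000 zł + 101,000 zł = 1,034,000 zł
  Less exemption 101,000 zł → base 933,000 zł
  933,000 zł × 15% = 139,950 zł

Regular tax:
  639,000 zł × 9% = 57,510 zł
  177,000 zł × 17% = 30,090 zł
  40,000 zł × 24% = 9,600 zł
  → 97,200 zł

139,950 zł > 97,200 zł, so the tentative minimum tax is the binding amount.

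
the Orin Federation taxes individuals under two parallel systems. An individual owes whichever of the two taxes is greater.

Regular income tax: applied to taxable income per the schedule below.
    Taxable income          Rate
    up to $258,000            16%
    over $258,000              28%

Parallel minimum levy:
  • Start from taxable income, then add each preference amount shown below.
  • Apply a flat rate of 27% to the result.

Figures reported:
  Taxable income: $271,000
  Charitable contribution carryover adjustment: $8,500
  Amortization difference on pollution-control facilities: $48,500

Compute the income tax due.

$88,560

Parallel minimum levy:
  Adjusted income: $271,000 + $8,500 + $48,500 = $328,000
  $328,000 × 27% = $88,560

Regular income tax:
  $258,000 × 16% = $41,280
  $13,000 × 28% = $3,640
  → $44,920

$88,560 > $44,920, so the parallel minimum levy is the binding amount.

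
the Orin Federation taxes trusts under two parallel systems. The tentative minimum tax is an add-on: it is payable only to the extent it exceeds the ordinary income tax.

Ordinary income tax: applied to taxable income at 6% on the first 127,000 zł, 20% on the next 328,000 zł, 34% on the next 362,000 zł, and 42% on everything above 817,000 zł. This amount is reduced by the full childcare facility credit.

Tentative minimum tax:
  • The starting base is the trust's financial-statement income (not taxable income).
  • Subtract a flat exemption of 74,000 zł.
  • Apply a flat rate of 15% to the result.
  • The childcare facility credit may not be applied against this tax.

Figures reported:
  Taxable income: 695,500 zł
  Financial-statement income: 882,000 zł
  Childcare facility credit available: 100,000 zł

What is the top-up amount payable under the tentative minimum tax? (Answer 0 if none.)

Ordinary income tax:
  127,000 zł × 6% = 7,620 zł
  328,000 zł × 20% = 65,600 zł
  240,500 zł × 34% = 81,770 zł
  → 154,990 zł
  Less childcare facility credit 100,000 zł → 54,990 zł

Tentative minimum tax:
  Base (financial-statement income): 882,000 zł
  Less exemption 74,000 zł → base 808,000 zł
  808,000 zł × 15% = 121,200 zł

Excess of tentative minimum tax over ordinary income tax: 121,200 zł − 54,990 zł = 66,210 zł.

66,210 zł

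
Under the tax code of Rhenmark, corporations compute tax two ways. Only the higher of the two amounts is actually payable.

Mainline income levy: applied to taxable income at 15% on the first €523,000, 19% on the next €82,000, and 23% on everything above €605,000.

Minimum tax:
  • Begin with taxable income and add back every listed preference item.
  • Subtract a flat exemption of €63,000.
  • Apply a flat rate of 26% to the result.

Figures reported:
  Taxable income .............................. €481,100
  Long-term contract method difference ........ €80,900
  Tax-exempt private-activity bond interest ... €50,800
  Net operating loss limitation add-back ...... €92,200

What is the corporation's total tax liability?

Mainline income levy:
  €481,100 × 15% = €72,165

Minimum tax:
  Adjusted income: €481,100 + €80,900 + €50,800 + €92,200 = €705,000
  Less exemption €63,000 → base €642,000
  €642,000 × 26% = €166,920

€166,920 > €72,165, so the minimum tax is the binding amount.

€166,920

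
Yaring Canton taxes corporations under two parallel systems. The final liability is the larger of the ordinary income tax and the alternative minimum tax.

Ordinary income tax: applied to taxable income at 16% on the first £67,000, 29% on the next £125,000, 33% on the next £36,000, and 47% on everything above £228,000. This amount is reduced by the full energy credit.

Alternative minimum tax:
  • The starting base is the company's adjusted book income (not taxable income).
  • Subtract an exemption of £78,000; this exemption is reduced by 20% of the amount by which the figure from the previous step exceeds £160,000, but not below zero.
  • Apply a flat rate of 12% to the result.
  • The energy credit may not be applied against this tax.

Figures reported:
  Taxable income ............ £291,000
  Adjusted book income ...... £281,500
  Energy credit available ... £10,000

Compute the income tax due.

£78,460

Ordinary income tax:
  £67,000 × 16% = £10,720
  £125,000 × 29% = £36,250
  £36,000 × 33% = £11,880
  £63,000 × 47% = £29,610
  → £88,460
  Less energy credit £10,000 → £78,460

Alternative minimum tax:
  Base (adjusted book income): £281,500
  Exemption: £78,000 − 20% × (£281,500 − £160,000) = £78,000 − £24,300 = £53,700
  Base: £281,500 − £53,700 = £227,800
  £227,800 × 12% = £27,336

£78,460 > £27,336, so the ordinary income tax governs.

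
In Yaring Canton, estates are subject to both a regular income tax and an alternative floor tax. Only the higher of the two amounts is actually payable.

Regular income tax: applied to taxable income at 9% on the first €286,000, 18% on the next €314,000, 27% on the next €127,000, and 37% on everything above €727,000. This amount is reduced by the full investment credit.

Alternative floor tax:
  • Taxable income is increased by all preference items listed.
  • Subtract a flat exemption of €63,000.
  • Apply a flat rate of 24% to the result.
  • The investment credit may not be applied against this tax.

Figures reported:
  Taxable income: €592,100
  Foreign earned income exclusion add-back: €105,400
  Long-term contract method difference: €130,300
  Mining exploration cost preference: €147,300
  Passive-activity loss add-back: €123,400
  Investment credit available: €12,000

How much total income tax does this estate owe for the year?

Regular income tax:
  €286,000 × 9% = €25,740
  €306,100 × 18% = €55,098
  → €80,838
  Less investment credit €12,000 → €68,838

Alternative floor tax:
  Adjusted income: €592,100 + €105,400 + €130,300 + €147,300 + €123,400 = €1,098,500
  Less exemption €63,000 → base €1,035,500
  €1,035,500 × 24% = €248,520

€248,520 > €68,838, so the alternative floor tax is the binding amount.

€248,520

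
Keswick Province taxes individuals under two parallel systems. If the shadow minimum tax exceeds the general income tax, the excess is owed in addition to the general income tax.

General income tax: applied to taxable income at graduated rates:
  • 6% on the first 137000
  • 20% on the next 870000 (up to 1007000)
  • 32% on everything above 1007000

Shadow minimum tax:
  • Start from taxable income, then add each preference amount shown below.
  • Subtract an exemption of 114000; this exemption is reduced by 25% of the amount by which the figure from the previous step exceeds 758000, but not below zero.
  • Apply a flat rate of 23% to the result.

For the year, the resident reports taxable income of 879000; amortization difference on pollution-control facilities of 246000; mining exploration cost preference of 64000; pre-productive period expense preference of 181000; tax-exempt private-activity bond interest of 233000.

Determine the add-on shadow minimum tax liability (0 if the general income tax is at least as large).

212070

General income tax:
  137000 × 6% = 8220
  742000 × 20% = 148400
  → 156620

Shadow minimum tax:
  Adjusted income: 879000 + 246000 + 64000 + 181000 + 233000 = 1603000
  Exemption: 25% × (1603000 − 758000) = 211250 ≥ 114000, so the exemption is fully phased out
  Base: 1603000 − 0 = 1603000
  1603000 × 23% = 368690

Excess of shadow minimum tax over general income tax: 368690 − 156620 = 212070.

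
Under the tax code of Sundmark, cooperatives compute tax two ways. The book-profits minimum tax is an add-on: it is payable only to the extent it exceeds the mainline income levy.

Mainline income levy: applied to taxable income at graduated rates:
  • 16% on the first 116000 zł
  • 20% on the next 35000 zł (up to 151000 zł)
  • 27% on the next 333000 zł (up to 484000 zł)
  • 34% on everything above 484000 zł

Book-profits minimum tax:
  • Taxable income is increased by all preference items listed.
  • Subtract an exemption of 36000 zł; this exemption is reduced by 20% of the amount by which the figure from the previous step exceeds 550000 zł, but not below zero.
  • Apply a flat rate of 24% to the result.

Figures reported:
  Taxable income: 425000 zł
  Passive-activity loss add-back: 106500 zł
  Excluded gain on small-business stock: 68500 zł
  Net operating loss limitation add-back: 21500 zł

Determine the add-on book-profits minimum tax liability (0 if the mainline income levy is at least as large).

Book-profits minimum tax:
  Adjusted income: 425000 zł + 106500 zł + 68500 zł + 21500 zł = 621500 zł
  Exemption: 36000 zł − 20% × (621500 zł − 550000 zł) = 36000 zł − 14300 zł = 21700 zł
  Base: 621500 zł − 21700 zł = 599800 zł
  599800 zł × 24% = 143952 zł

Mainline income levy:
  116000 zł × 16% = 18560 zł
  35000 zł × 20% = 7000 zł
  274000 zł × 27% = 73980 zł
  → 99540 zł

Excess of book-profits minimum tax over mainline income levy: 143952 zł − 99540 zł = 44412 zł.

44412 zł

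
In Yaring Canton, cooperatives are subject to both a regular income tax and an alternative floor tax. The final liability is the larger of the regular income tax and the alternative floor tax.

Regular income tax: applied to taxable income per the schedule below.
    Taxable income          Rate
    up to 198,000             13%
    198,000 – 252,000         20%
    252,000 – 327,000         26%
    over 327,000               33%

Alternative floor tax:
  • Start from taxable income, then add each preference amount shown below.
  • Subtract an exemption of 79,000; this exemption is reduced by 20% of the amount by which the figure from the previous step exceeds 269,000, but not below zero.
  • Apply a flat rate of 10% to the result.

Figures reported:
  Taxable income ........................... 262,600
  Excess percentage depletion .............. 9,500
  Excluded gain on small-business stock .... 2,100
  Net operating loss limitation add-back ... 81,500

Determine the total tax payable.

Regular income tax:
  198,000 × 13% = 25,740
  54,000 × 20% = 10,800
  10,600 × 26% = 2,756
  → 39,296

Alternative floor tax:
  Adjusted income: 262,600 + 9,500 + 2,100 + 81,500 = 355,700
  Exemption: 79,000 − 20% × (355,700 − 269,000) = 79,000 − 17,340 = 61,660
  Base: 355,700 − 61,660 = 294,040
  294,040 × 10% = 29,404

39,296 > 29,404, so the regular income tax governs.

39,296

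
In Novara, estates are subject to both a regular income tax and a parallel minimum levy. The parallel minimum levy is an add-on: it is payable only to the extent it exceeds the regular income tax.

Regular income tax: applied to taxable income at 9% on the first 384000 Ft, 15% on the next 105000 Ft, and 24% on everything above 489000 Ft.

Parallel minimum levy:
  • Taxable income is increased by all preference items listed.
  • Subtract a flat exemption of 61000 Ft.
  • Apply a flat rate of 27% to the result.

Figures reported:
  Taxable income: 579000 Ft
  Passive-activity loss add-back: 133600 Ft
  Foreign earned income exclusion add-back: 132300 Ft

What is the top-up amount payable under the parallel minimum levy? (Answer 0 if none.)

139743 Ft

Regular income tax:
  384000 Ft × 9% = 34560 Ft
  105000 Ft × 15% = 15750 Ft
  90000 Ft × 24% = 21600 Ft
  → 71910 Ft

Parallel minimum levy:
  Adjusted income: 579000 Ft + 133600 Ft + 132300 Ft = 844900 Ft
  Less exemption 61000 Ft → base 783900 Ft
  783900 Ft × 27% = 211653 Ft

Excess of parallel minimum levy over regular income tax: 211653 Ft − 71910 Ft = 139743 Ft.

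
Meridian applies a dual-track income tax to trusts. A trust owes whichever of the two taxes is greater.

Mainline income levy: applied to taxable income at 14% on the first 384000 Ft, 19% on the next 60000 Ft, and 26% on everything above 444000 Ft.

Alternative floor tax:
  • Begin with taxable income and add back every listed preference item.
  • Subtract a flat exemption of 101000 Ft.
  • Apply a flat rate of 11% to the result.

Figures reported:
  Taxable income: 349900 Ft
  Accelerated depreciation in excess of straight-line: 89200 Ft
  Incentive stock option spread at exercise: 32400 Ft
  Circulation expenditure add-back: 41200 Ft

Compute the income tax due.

Alternative floor tax:
  Adjusted income: 349900 Ft + 89200 Ft + 32400 Ft + 41200 Ft = 512700 Ft
  Less exemption 101000 Ft → base 411700 Ft
  411700 Ft × 11% = 45287 Ft

Mainline income levy:
  349900 Ft × 14% = 48986 Ft

48986 Ft > 45287 Ft, so the mainline income levy governs.

48986 Ft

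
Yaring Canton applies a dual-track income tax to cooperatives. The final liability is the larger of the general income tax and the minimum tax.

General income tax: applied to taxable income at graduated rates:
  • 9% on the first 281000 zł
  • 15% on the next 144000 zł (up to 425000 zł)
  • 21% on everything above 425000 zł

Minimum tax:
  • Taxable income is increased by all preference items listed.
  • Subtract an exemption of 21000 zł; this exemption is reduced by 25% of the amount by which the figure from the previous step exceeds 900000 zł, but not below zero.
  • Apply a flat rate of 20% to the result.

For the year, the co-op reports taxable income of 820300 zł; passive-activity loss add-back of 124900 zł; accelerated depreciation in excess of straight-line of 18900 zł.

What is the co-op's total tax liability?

General income tax:
  281000 zł × 9% = 25290 zł
  144000 zł × 15% = 21600 zł
  395300 zł × 21% = 83013 zł
  → 129903 zł

Minimum tax:
  Adjusted income: 820300 zł + 124900 zł + 18900 zł = 964100 zł
  Exemption: 21000 zł − 25% × (964100 zł − 900000 zł) = 21000 zł − 16025 zł = 4975 zł
  Base: 964100 zł − 4975 zł = 959125 zł
  959125 zł × 20% = 191825 zł

191825 zł > 129903 zł, so the minimum tax is the binding amount.

191825 zł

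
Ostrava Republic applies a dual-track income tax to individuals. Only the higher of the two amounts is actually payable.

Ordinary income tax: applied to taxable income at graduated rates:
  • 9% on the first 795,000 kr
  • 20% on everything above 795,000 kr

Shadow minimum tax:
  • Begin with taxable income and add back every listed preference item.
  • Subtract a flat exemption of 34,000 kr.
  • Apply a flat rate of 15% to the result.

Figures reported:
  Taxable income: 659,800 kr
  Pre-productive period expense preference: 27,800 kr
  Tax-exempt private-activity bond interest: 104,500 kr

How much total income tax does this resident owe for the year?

113,715 kr

Shadow minimum tax:
  Adjusted income: 659,800 kr + 27,800 kr + 104,500 kr = 792,100 kr
  Less exemption 34,000 kr → base 758,100 kr
  758,100 kr × 15% = 113,715 kr

Ordinary income tax:
  659,800 kr × 9% = 59,382 kr

113,715 kr > 59,382 kr, so the shadow minimum tax is the binding amount.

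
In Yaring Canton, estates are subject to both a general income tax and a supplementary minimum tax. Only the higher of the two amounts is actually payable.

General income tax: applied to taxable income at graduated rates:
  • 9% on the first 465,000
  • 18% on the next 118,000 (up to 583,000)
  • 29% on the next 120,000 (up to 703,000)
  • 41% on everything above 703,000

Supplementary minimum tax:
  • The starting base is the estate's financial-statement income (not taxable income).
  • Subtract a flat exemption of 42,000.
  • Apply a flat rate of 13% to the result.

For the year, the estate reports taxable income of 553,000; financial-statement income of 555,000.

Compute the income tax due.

Supplementary minimum tax:
  Base (financial-statement income): 555,000
  Less exemption 42,000 → base 513,000
  513,000 × 13% = 66,690

General income tax:
  465,000 × 9% = 41,850
  88,000 × 18% = 15,840
  → 57,690

66,690 > 57,690, so the supplementary minimum tax is the binding amount.

66,690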